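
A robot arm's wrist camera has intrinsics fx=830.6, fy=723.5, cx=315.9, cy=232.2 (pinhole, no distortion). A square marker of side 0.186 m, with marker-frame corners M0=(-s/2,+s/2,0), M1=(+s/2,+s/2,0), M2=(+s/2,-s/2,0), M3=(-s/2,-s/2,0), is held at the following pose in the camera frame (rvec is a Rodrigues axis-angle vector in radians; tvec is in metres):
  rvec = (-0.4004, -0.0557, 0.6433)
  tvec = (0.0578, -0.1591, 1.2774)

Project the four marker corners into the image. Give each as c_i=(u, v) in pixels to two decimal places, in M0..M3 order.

c0=(269.36, 147.17) c1=(369.07, 210.93) c2=(433.92, 137.23) c3=(338.89, 77.63)

Intrinsics K: fx=830.6, fy=723.5, cx=315.9, cy=232.2
Marker side s = 0.186 m; corners in marker frame (Z=0):
  M0 = (-0.0930, +0.0930, 0)
  M1 = (+0.0930, +0.0930, 0)
  M2 = (+0.0930, -0.0930, 0)
  M3 = (-0.0930, -0.0930, 0)
rvec = (-0.4004, -0.0557, 0.6433), |rvec| = θ = 0.75977 rad = 43.532°
Rodrigues: sinθ=0.68876, 1−cosθ=0.27501; R = I + sinθ·[k]× + (1−cosθ)·[k]×²:
    [+0.80137 -0.57255 -0.17320]
    [+0.59380 +0.72647 +0.34590]
    [-0.07222 -0.38004 +0.92214]
t = (0.0578, -0.1591, 1.2774) m
M0: Pc = R·M0+t = (-0.06997, -0.14676, +1.24877); u = 830.6·(-0.06997)/1.24877 + 315.9 = 269.3579, v = 723.5·(-0.14676)/1.24877 + 232.2 = 147.1710
M1: Pc = R·M1+t = (+0.07908, -0.03632, +1.23534); u = 830.6·(+0.07908)/1.23534 + 315.9 = 369.0711, v = 723.5·(-0.03632)/1.23534 + 232.2 = 210.9312
M2: Pc = R·M2+t = (+0.18557, -0.17144, +1.30603); u = 830.6·(+0.18557)/1.30603 + 315.9 = 433.9203, v = 723.5·(-0.17144)/1.30603 + 232.2 = 137.2282
M3: Pc = R·M3+t = (+0.03652, -0.28188, +1.31946); u = 830.6·(+0.03652)/1.31946 + 315.9 = 338.8890, v = 723.5·(-0.28188)/1.31946 + 232.2 = 77.6342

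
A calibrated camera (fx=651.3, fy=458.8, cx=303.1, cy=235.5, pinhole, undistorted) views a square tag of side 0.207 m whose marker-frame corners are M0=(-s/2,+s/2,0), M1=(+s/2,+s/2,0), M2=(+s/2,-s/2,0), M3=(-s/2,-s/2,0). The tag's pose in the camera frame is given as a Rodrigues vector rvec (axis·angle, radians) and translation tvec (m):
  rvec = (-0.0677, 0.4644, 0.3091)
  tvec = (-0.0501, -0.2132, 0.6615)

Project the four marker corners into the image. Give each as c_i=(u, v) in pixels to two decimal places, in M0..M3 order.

c0=(147.03, 142.61) c1=(309.23, 171.39) c2=(376.93, 24.20) c3=(205.53, 14.77)

Intrinsics K: fx=651.3, fy=458.8, cx=303.1, cy=235.5
Marker side s = 0.207 m; corners in marker frame (Z=0):
  M0 = (-0.1035, +0.1035, 0)
  M1 = (+0.1035, +0.1035, 0)
  M2 = (+0.1035, -0.1035, 0)
  M3 = (-0.1035, -0.1035, 0)
rvec = (-0.0677, 0.4644, 0.3091), |rvec| = θ = 0.56196 rad = 32.198°
Rodrigues: sinθ=0.53284, 1−cosθ=0.15378; R = I + sinθ·[k]× + (1−cosθ)·[k]×²:
    [+0.84845 -0.30840 +0.43015]
    [+0.27778 +0.95124 +0.13410]
    [-0.45053 +0.00571 +0.89274]
t = (-0.0501, -0.2132, 0.6615) m
M0: Pc = R·M0+t = (-0.16983, -0.14350, +0.70872); u = 651.3·(-0.16983)/0.70872 + 303.1 = 147.0267, v = 458.8·(-0.14350)/0.70872 + 235.5 = 142.6057
M1: Pc = R·M1+t = (+0.00580, -0.08600, +0.61546); u = 651.3·(+0.00580)/0.61546 + 303.1 = 309.2326, v = 458.8·(-0.08600)/0.61546 + 235.5 = 171.3931
M2: Pc = R·M2+t = (+0.06963, -0.28290, +0.61428); u = 651.3·(+0.06963)/0.61428 + 303.1 = 376.9300, v = 458.8·(-0.28290)/0.61428 + 235.5 = 24.2015
M3: Pc = R·M3+t = (-0.10600, -0.34040, +0.70754); u = 651.3·(-0.10600)/0.70754 + 303.1 = 205.5299, v = 458.8·(-0.34040)/0.70754 + 235.5 = 14.7673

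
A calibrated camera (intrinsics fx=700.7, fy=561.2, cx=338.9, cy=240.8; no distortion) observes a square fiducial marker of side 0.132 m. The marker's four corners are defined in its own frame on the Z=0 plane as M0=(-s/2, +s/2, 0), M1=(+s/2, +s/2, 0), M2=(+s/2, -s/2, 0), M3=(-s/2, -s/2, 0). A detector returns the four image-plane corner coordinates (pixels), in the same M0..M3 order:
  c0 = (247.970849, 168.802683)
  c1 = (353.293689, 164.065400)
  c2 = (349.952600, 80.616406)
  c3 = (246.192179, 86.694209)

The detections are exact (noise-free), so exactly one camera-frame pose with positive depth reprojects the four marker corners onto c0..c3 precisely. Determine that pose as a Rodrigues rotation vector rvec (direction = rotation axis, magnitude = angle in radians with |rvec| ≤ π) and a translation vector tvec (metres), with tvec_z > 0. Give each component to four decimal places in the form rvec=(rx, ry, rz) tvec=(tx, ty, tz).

Intrinsics K: fx=700.7, fy=561.2, cx=338.9, cy=240.8
Marker side s = 0.132 m; corners in marker frame (Z=0):
  M0 = (-0.0660, +0.0660, 0)
  M1 = (+0.0660, +0.0660, 0)
  M2 = (+0.0660, -0.0660, 0)
  M3 = (-0.0660, -0.0660, 0)
Detected image corners:
  c0 = (247.970849, 168.802683) px
  c1 = (353.293689, 164.065400) px
  c2 = (349.952600, 80.616406) px
  c3 = (246.192179, 86.694209) px
Planar DLT: solve 8×8 A·h = b for H (H[2,2]=1):
  H  [+753.06203 -13.59927 +298.89500]
  H  [-57.24273 +613.30783 +124.76725]
  H  [-0.12987 -0.11004 +1.00000]
B = K⁻¹H; ‖b₁‖=1.145866, ‖b₂‖=1.145866; λ = 2/(‖b₁‖+‖b₂‖) = 0.872703, sign → tz>0 ⇒ λ=+0.872703
r₁ = λ·B[:,0] = (+0.99274,-0.04038,-0.11334); r₂ = λ·B[:,1] = (+0.02951,+0.99494,-0.09603)
r₃ = r₁×r₂ = (+0.11664,+0.09199,+0.98890); SVD([r₁ r₂ r₃]) → R = UVᵀ:
  R  [+0.99274 +0.02951 +0.11664]
  R  [-0.04038 +0.99494 +0.09199]
  R  [-0.11334 -0.09603 +0.98890]
t = (-0.04983, -0.18044, +0.87270) m
tr R = 2.976580; θ = arccos((tr R − 1)/2) = 0.153185 rad = 8.777°
axis k = ((R−Rᵀ)₃₂, (R−Rᵀ)₁₃, (R−Rᵀ)₂₁) / (2 sinθ) = (-0.616131, +0.753609, -0.229035)
rvec = θ·k = (-0.094382, +0.115442, -0.035085)

rvec=(-0.0944, 0.1154, -0.0351) tvec=(-0.0498, -0.1804, 0.8727)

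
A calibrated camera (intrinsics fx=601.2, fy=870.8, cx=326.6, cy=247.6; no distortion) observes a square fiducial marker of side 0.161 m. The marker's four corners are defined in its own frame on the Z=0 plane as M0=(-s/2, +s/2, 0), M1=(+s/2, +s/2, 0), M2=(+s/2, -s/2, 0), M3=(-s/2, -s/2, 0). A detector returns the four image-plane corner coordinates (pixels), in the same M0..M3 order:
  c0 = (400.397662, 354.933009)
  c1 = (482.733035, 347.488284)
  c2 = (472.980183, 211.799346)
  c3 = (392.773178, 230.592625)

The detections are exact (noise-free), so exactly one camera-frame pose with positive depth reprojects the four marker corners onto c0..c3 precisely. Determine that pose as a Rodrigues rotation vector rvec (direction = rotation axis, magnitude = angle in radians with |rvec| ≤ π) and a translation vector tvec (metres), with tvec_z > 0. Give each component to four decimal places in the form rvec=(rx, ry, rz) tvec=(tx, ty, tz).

rvec=(-0.0834, 0.6446, -0.1092) tvec=(0.1947, 0.0474, 1.0759)

Intrinsics K: fx=601.2, fy=870.8, cx=326.6, cy=247.6
Marker side s = 0.161 m; corners in marker frame (Z=0):
  M0 = (-0.0805, +0.0805, 0)
  M1 = (+0.0805, +0.0805, 0)
  M2 = (+0.0805, -0.0805, 0)
  M3 = (-0.0805, -0.0805, 0)
Detected image corners:
  c0 = (400.397662, 354.933009) px
  c1 = (482.733035, 347.488284) px
  c2 = (472.980183, 211.799346) px
  c3 = (392.773178, 230.592625) px
Planar DLT: solve 8×8 A·h = b for H (H[2,2]=1):
  H  [+263.12416 +8.38441 +435.37713]
  H  [-239.93588 +776.33101 +285.95306]
  H  [-0.55261 -0.10358 +1.00000]
B = K⁻¹H; ‖b₁‖=0.929430, ‖b₂‖=0.929430; λ = 2/(‖b₁‖+‖b₂‖) = 1.075928, sign → tz>0 ⇒ λ=+1.075928
r₁ = λ·B[:,0] = (+0.79389,-0.12740,-0.59456); r₂ = λ·B[:,1] = (+0.07555,+0.99089,-0.11145)
r₃ = r₁×r₂ = (+0.60335,+0.04356,+0.79629); SVD([r₁ r₂ r₃]) → R = UVᵀ:
  R  [+0.79389 +0.07555 +0.60335]
  R  [-0.12740 +0.99089 +0.04356]
  R  [-0.59456 -0.11145 +0.79629]
t = (+0.19467, +0.04739, +1.07593) m
tr R = 2.581073; θ = arccos((tr R − 1)/2) = 0.659112 rad = 37.764°
axis k = ((R−Rᵀ)₃₂, (R−Rᵀ)₁₃, (R−Rᵀ)₂₁) / (2 sinθ) = (-0.126553, +0.978023, -0.165695)
rvec = θ·k = (-0.083413, +0.644627, -0.109212)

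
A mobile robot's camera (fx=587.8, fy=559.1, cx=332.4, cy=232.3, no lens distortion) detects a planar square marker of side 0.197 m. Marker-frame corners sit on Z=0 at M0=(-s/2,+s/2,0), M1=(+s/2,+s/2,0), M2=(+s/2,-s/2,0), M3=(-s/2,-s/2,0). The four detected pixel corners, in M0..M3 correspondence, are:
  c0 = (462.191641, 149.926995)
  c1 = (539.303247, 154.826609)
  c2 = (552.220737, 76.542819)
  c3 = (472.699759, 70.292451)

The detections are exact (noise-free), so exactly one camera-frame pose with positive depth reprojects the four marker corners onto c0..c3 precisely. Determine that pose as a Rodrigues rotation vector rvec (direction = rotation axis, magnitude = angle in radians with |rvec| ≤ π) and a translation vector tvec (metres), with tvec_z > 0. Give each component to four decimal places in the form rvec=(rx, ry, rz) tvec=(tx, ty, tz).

Intrinsics K: fx=587.8, fy=559.1, cx=332.4, cy=232.3
Marker side s = 0.197 m; corners in marker frame (Z=0):
  M0 = (-0.0985, +0.0985, 0)
  M1 = (+0.0985, +0.0985, 0)
  M2 = (+0.0985, -0.0985, 0)
  M3 = (-0.0985, -0.0985, 0)
Detected image corners:
  c0 = (462.191641, 149.926995) px
  c1 = (539.303247, 154.826609) px
  c2 = (552.220737, 76.542819) px
  c3 = (472.699759, 70.292451) px
Planar DLT: solve 8×8 A·h = b for H (H[2,2]=1):
  H  [+435.44878 +25.29701 +506.79664]
  H  [+36.71237 +419.67996 +113.56873]
  H  [+0.07502 +0.16739 +1.00000]
B = K⁻¹H; ‖b₁‖=0.703252, ‖b₂‖=0.703252; λ = 2/(‖b₁‖+‖b₂‖) = 1.421965, sign → tz>0 ⇒ λ=+1.421965
r₁ = λ·B[:,0] = (+0.99308,+0.04905,+0.10667); r₂ = λ·B[:,1] = (-0.07340,+0.96848,+0.23802)
r₃ = r₁×r₂ = (-0.09164,-0.24420,+0.96539); SVD([r₁ r₂ r₃]) → R = UVᵀ:
  R  [+0.99308 -0.07340 -0.09164]
  R  [+0.04905 +0.96848 -0.24420]
  R  [+0.10667 +0.23802 +0.96539]
t = (+0.42189, -0.30197, +1.42197) m
tr R = 2.926952; θ = arccos((tr R − 1)/2) = 0.271103 rad = 15.533°
axis k = ((R−Rᵀ)₃₂, (R−Rᵀ)₁₃, (R−Rᵀ)₂₁) / (2 sinθ) = (+0.900349, -0.370271, +0.228627)
rvec = θ·k = (+0.244087, -0.100381, +0.061981)

rvec=(0.2441, -0.1004, 0.0620) tvec=(0.4219, -0.3020, 1.4220)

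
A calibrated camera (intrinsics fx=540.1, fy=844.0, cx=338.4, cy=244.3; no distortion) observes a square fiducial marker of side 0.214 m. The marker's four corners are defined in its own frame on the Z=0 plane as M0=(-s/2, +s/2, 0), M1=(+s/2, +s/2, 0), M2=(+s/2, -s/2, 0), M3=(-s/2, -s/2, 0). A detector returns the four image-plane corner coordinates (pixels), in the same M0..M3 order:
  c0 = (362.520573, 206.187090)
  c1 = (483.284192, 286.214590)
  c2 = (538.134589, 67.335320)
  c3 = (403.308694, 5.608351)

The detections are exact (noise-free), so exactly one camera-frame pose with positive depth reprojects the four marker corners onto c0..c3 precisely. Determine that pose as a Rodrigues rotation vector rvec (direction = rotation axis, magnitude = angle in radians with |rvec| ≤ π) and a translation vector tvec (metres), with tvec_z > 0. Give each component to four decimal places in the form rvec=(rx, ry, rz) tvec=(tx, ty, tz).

rvec=(0.1931, 0.4903, 0.3539) tvec=(0.1586, -0.0988, 0.8233)

Intrinsics K: fx=540.1, fy=844.0, cx=338.4, cy=244.3
Marker side s = 0.214 m; corners in marker frame (Z=0):
  M0 = (-0.1070, +0.1070, 0)
  M1 = (+0.1070, +0.1070, 0)
  M2 = (+0.1070, -0.1070, 0)
  M3 = (-0.1070, -0.1070, 0)
Detected image corners:
  c0 = (362.520573, 206.187090) px
  c1 = (483.284192, 286.214590) px
  c2 = (538.134589, 67.335320) px
  c3 = (403.308694, 5.608351) px
Planar DLT: solve 8×8 A·h = b for H (H[2,2]=1):
  H  [+365.38210 -78.20120 +442.46120]
  H  [+259.70766 +1023.05291 +142.98088]
  H  [-0.51624 +0.32103 +1.00000]
B = K⁻¹H; ‖b₁‖=1.214657, ‖b₂‖=1.214657; λ = 2/(‖b₁‖+‖b₂‖) = 0.823278, sign → tz>0 ⇒ λ=+0.823278
r₁ = λ·B[:,0] = (+0.82324,+0.37635,-0.42501); r₂ = λ·B[:,1] = (-0.28480,+0.92143,+0.26429)
r₃ = r₁×r₂ = (+0.49108,-0.09654,+0.86575); SVD([r₁ r₂ r₃]) → R = UVᵀ:
  R  [+0.82324 -0.28480 +0.49108]
  R  [+0.37635 +0.92143 -0.09654]
  R  [-0.42501 +0.26429 +0.86575]
t = (+0.15862, -0.09883, +0.82328) m
tr R = 2.610423; θ = arccos((tr R − 1)/2) = 0.634764 rad = 36.369°
axis k = ((R−Rᵀ)₃₂, (R−Rᵀ)₁₃, (R−Rᵀ)₂₁) / (2 sinθ) = (+0.304249, +0.772436, +0.557472)
rvec = θ·k = (+0.193126, +0.490315, +0.353863)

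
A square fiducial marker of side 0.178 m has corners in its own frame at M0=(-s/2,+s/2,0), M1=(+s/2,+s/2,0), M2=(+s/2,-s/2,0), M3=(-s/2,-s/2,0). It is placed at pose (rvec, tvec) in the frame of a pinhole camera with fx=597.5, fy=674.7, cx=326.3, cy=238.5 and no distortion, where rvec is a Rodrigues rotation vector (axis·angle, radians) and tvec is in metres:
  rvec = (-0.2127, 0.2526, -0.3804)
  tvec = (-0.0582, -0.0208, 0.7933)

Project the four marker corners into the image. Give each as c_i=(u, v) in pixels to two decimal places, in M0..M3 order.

c0=(244.50, 319.49) c1=(367.42, 261.03) c2=(320.02, 123.20) c3=(205.73, 184.48)

Intrinsics K: fx=597.5, fy=674.7, cx=326.3, cy=238.5
Marker side s = 0.178 m; corners in marker frame (Z=0):
  M0 = (-0.0890, +0.0890, 0)
  M1 = (+0.0890, +0.0890, 0)
  M2 = (+0.0890, -0.0890, 0)
  M3 = (-0.0890, -0.0890, 0)
rvec = (-0.2127, 0.2526, -0.3804), |rvec| = θ = 0.50374 rad = 28.862°
Rodrigues: sinθ=0.48270, 1−cosθ=0.12422; R = I + sinθ·[k]× + (1−cosθ)·[k]×²:
    [+0.89793 +0.33821 +0.28166]
    [-0.39082 +0.90702 +0.15678]
    [-0.20244 -0.25086 +0.94662]
t = (-0.0582, -0.0208, 0.7933) m
M0: Pc = R·M0+t = (-0.10801, +0.09471, +0.78899); u = 597.5·(-0.10801)/0.78899 + 326.3 = 244.5009, v = 674.7·(+0.09471)/0.78899 + 238.5 = 319.4882
M1: Pc = R·M1+t = (+0.05182, +0.02514, +0.75296); u = 597.5·(+0.05182)/0.75296 + 326.3 = 367.4187, v = 674.7·(+0.02514)/0.75296 + 238.5 = 261.0290
M2: Pc = R·M2+t = (-0.00839, -0.13631, +0.79761); u = 597.5·(-0.00839)/0.79761 + 326.3 = 320.0185, v = 674.7·(-0.13631)/0.79761 + 238.5 = 123.1972
M3: Pc = R·M3+t = (-0.16822, -0.06674, +0.83364); u = 597.5·(-0.16822)/0.83364 + 326.3 = 205.7334, v = 674.7·(-0.06674)/0.83364 + 238.5 = 184.4831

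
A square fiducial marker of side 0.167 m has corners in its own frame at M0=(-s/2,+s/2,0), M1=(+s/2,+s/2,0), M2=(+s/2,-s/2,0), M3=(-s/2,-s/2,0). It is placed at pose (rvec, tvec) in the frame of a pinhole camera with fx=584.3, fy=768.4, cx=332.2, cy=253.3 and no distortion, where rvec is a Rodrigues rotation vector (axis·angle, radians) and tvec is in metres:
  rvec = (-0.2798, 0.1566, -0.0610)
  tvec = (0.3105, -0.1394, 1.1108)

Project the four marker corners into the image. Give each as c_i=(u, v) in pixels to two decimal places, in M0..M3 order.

Intrinsics K: fx=584.3, fy=768.4, cx=332.2, cy=253.3
Marker side s = 0.167 m; corners in marker frame (Z=0):
  M0 = (-0.0835, +0.0835, 0)
  M1 = (+0.0835, +0.0835, 0)
  M2 = (+0.0835, -0.0835, 0)
  M3 = (-0.0835, -0.0835, 0)
rvec = (-0.2798, 0.1566, -0.0610), |rvec| = θ = 0.32639 rad = 18.701°
Rodrigues: sinθ=0.32063, 1−cosθ=0.05280; R = I + sinθ·[k]× + (1−cosθ)·[k]×²:
    [+0.98600 +0.03821 +0.16229]
    [-0.08164 +0.95936 +0.27012]
    [-0.14538 -0.27959 +0.94905]
t = (0.3105, -0.1394, 1.1108) m
M0: Pc = R·M0+t = (+0.23136, -0.05248, +1.09959); u = 584.3·(+0.23136)/1.09959 + 332.2 = 455.1393, v = 768.4·(-0.05248)/1.09959 + 253.3 = 216.6289
M1: Pc = R·M1+t = (+0.39602, -0.06611, +1.07532); u = 584.3·(+0.39602)/1.07532 + 332.2 = 547.3885, v = 768.4·(-0.06611)/1.07532 + 253.3 = 206.0588
M2: Pc = R·M2+t = (+0.38964, -0.22632, +1.12201); u = 584.3·(+0.38964)/1.12201 + 332.2 = 535.1106, v = 768.4·(-0.22632)/1.12201 + 253.3 = 98.3039
M3: Pc = R·M3+t = (+0.22498, -0.21269, +1.14628); u = 584.3·(+0.22498)/1.14628 + 332.2 = 446.8791, v = 768.4·(-0.21269)/1.14628 + 253.3 = 110.7257

c0=(455.14, 216.63) c1=(547.39, 206.06) c2=(535.11, 98.30) c3=(446.88, 110.73)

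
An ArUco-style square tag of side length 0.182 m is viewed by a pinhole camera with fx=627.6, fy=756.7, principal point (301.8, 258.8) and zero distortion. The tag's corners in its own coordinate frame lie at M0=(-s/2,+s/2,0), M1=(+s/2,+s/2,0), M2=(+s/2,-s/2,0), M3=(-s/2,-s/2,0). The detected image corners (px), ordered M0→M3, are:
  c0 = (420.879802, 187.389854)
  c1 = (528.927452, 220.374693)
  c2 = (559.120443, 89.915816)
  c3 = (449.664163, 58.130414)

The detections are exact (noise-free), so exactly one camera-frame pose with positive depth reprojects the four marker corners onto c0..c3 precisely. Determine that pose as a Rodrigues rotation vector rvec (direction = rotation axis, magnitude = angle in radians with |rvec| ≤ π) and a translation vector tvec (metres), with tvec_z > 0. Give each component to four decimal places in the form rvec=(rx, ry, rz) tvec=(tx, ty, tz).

Intrinsics K: fx=627.6, fy=756.7, cx=301.8, cy=258.8
Marker side s = 0.182 m; corners in marker frame (Z=0):
  M0 = (-0.0910, +0.0910, 0)
  M1 = (+0.0910, +0.0910, 0)
  M2 = (+0.0910, -0.0910, 0)
  M3 = (-0.0910, -0.0910, 0)
Detected image corners:
  c0 = (420.879802, 187.389854) px
  c1 = (528.927452, 220.374693) px
  c2 = (559.120443, 89.915816) px
  c3 = (449.664163, 58.130414) px
Planar DLT: solve 8×8 A·h = b for H (H[2,2]=1):
  H  [+566.10374 -135.67404 +489.25834]
  H  [+169.04120 +720.96430 +139.17587]
  H  [-0.06416 +0.05377 +1.00000]
B = K⁻¹H; ‖b₁‖=0.966719, ‖b₂‖=0.966719; λ = 2/(‖b₁‖+‖b₂‖) = 1.034426, sign → tz>0 ⇒ λ=+1.034426
r₁ = λ·B[:,0] = (+0.96498,+0.25378,-0.06637); r₂ = λ·B[:,1] = (-0.25037,+0.96655,+0.05562)
r₃ = r₁×r₂ = (+0.07826,-0.03706,+0.99624); SVD([r₁ r₂ r₃]) → R = UVᵀ:
  R  [+0.96498 -0.25037 +0.07826]
  R  [+0.25378 +0.96655 -0.03706]
  R  [-0.06637 +0.05562 +0.99624]
t = (+0.30897, -0.16353, +1.03443) m
tr R = 2.927777; θ = arccos((tr R − 1)/2) = 0.269559 rad = 15.445°
axis k = ((R−Rᵀ)₃₂, (R−Rᵀ)₁₃, (R−Rᵀ)₂₁) / (2 sinθ) = (+0.174011, +0.271553, +0.946562)
rvec = θ·k = (+0.046906, +0.073200, +0.255154)

rvec=(0.0469, 0.0732, 0.2552) tvec=(0.3090, -0.1635, 1.0344)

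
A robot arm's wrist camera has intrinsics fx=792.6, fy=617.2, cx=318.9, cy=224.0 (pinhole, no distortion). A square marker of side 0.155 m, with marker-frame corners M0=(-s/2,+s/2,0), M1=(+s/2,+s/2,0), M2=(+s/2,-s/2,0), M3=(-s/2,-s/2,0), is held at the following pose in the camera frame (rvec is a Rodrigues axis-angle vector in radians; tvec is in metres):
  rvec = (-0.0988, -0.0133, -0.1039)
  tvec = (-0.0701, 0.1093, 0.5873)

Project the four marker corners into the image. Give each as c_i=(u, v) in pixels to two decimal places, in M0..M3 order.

Intrinsics K: fx=792.6, fy=617.2, cx=318.9, cy=224.0
Marker side s = 0.155 m; corners in marker frame (Z=0):
  M0 = (-0.0775, +0.0775, 0)
  M1 = (+0.0775, +0.0775, 0)
  M2 = (+0.0775, -0.0775, 0)
  M3 = (-0.0775, -0.0775, 0)
rvec = (-0.0988, -0.0133, -0.1039), |rvec| = θ = 0.14399 rad = 8.250°
Rodrigues: sinθ=0.14349, 1−cosθ=0.01035; R = I + sinθ·[k]× + (1−cosθ)·[k]×²:
    [+0.99452 +0.10420 -0.00813]
    [-0.10289 +0.98974 +0.09915]
    [+0.01838 -0.09777 +0.99504]
t = (-0.0701, 0.1093, 0.5873) m
M0: Pc = R·M0+t = (-0.13910, +0.19398, +0.57830); u = 792.6·(-0.13910)/0.57830 + 318.9 = 128.2530, v = 617.2·(+0.19398)/0.57830 + 224.0 = 431.0271
M1: Pc = R·M1+t = (+0.01505, +0.17803, +0.58115); u = 792.6·(+0.01505)/0.58115 + 318.9 = 339.4272, v = 617.2·(+0.17803)/0.58115 + 224.0 = 413.0758
M2: Pc = R·M2+t = (-0.00110, +0.02462, +0.59630); u = 792.6·(-0.00110)/0.59630 + 318.9 = 317.4383, v = 617.2·(+0.02462)/0.59630 + 224.0 = 249.4845
M3: Pc = R·M3+t = (-0.15525, +0.04057, +0.59345); u = 792.6·(-0.15525)/0.59345 + 318.9 = 111.5510, v = 617.2·(+0.04057)/0.59345 + 224.0 = 266.1922

c0=(128.25, 431.03) c1=(339.43, 413.08) c2=(317.44, 249.48) c3=(111.55, 266.19)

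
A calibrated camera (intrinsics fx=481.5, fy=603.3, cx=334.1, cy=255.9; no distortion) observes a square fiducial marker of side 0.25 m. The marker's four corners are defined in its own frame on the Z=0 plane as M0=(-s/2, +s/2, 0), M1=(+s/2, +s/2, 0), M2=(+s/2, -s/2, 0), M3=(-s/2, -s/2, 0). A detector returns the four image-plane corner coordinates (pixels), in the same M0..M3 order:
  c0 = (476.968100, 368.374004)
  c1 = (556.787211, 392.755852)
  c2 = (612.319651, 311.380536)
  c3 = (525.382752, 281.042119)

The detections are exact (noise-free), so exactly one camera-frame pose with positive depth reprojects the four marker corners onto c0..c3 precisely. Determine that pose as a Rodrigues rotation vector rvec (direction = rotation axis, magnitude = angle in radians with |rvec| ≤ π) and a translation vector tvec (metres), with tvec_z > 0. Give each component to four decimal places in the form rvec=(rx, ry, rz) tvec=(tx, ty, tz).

Intrinsics K: fx=481.5, fy=603.3, cx=334.1, cy=255.9
Marker side s = 0.25 m; corners in marker frame (Z=0):
  M0 = (-0.1250, +0.1250, 0)
  M1 = (+0.1250, +0.1250, 0)
  M2 = (+0.1250, -0.1250, 0)
  M3 = (-0.1250, -0.1250, 0)
Detected image corners:
  c0 = (476.968100, 368.374004) px
  c1 = (556.787211, 392.755852) px
  c2 = (612.319651, 311.380536) px
  c3 = (525.382752, 281.042119) px
Planar DLT: solve 8×8 A·h = b for H (H[2,2]=1):
  H  [+410.28016 +25.55482 +542.21029]
  H  [+157.12948 +482.87782 +340.90200]
  H  [+0.14282 +0.43050 +1.00000]
B = K⁻¹H; ‖b₁‖=0.792044, ‖b₂‖=0.792044; λ = 2/(‖b₁‖+‖b₂‖) = 1.262556, sign → tz>0 ⇒ λ=+1.262556
r₁ = λ·B[:,0] = (+0.95069,+0.25235,+0.18032); r₂ = λ·B[:,1] = (-0.31013,+0.77999,+0.54353)
r₃ = r₁×r₂ = (-0.00349,-0.57265,+0.81979); SVD([r₁ r₂ r₃]) → R = UVᵀ:
  R  [+0.95069 -0.31013 -0.00349]
  R  [+0.25235 +0.77999 -0.57265]
  R  [+0.18032 +0.54353 +0.81979]
t = (+0.54569, +0.17789, +1.26256) m
tr R = 2.550473; θ = arccos((tr R − 1)/2) = 0.683707 rad = 39.174°
axis k = ((R−Rᵀ)₃₂, (R−Rᵀ)₁₃, (R−Rᵀ)₂₁) / (2 sinθ) = (+0.883515, -0.145501, +0.445231)
rvec = θ·k = (+0.604065, -0.099480, +0.304407)

rvec=(0.6041, -0.0995, 0.3044) tvec=(0.5457, 0.1779, 1.2626)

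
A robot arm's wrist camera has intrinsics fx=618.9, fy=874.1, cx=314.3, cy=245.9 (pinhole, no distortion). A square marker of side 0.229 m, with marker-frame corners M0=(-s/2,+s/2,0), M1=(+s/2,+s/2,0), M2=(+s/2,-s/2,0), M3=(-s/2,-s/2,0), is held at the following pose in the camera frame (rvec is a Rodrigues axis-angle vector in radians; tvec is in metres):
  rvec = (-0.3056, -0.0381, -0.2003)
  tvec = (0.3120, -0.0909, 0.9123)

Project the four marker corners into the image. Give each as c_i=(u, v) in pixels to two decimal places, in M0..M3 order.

Intrinsics K: fx=618.9, fy=874.1, cx=314.3, cy=245.9
Marker side s = 0.229 m; corners in marker frame (Z=0):
  M0 = (-0.1145, +0.1145, 0)
  M1 = (+0.1145, +0.1145, 0)
  M2 = (+0.1145, -0.1145, 0)
  M3 = (-0.1145, -0.1145, 0)
rvec = (-0.3056, -0.0381, -0.2003), |rvec| = θ = 0.36737 rad = 21.049°
Rodrigues: sinθ=0.35917, 1−cosθ=0.06673; R = I + sinθ·[k]× + (1−cosθ)·[k]×²:
    [+0.97945 +0.20158 -0.00699]
    [-0.19007 +0.93399 +0.30255]
    [+0.06751 -0.29500 +0.95311]
t = (0.3120, -0.0909, 0.9123) m
M0: Pc = R·M0+t = (+0.22293, +0.03780, +0.87079); u = 618.9·(+0.22293)/0.87079 + 314.3 = 472.7466, v = 874.1·(+0.03780)/0.87079 + 245.9 = 283.8485
M1: Pc = R·M1+t = (+0.44723, -0.00572, +0.88625); u = 618.9·(+0.44723)/0.88625 + 314.3 = 626.6141, v = 874.1·(-0.00572)/0.88625 + 245.9 = 240.2577
M2: Pc = R·M2+t = (+0.40107, -0.21960, +0.95381); u = 618.9·(+0.40107)/0.95381 + 314.3 = 574.5407, v = 874.1·(-0.21960)/0.95381 + 245.9 = 44.6470
M3: Pc = R·M3+t = (+0.17677, -0.17608, +0.93835); u = 618.9·(+0.17677)/0.93835 + 314.3 = 430.8926, v = 874.1·(-0.17608)/0.93835 + 245.9 = 81.8767

c0=(472.75, 283.85) c1=(626.61, 240.26) c2=(574.54, 44.65) c3=(430.89, 81.88)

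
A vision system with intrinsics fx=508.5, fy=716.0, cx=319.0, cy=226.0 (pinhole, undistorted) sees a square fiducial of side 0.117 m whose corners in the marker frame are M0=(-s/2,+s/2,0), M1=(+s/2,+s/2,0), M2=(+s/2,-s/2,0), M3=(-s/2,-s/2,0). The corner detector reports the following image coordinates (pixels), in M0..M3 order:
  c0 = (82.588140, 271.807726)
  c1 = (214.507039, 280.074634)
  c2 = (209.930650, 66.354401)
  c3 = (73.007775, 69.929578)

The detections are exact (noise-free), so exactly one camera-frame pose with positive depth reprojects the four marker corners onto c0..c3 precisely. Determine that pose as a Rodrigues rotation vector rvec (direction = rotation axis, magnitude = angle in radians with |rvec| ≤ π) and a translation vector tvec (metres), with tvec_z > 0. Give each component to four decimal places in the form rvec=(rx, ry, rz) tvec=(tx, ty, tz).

Intrinsics K: fx=508.5, fy=716.0, cx=319.0, cy=226.0
Marker side s = 0.117 m; corners in marker frame (Z=0):
  M0 = (-0.0585, +0.0585, 0)
  M1 = (+0.0585, +0.0585, 0)
  M2 = (+0.0585, -0.0585, 0)
  M3 = (-0.0585, -0.0585, 0)
Detected image corners:
  c0 = (82.588140, 271.807726) px
  c1 = (214.507039, 280.074634) px
  c2 = (209.930650, 66.354401) px
  c3 = (73.007775, 69.929578) px
Planar DLT: solve 8×8 A·h = b for H (H[2,2]=1):
  H  [+1077.27253 +110.99975 +143.14926]
  H  [-63.39720 +1833.79468 +174.09893]
  H  [-0.49096 +0.34403 +1.00000]
B = K⁻¹H; ‖b₁‖=2.476589, ‖b₂‖=2.476589; λ = 2/(‖b₁‖+‖b₂‖) = 0.403781, sign → tz>0 ⇒ λ=+0.403781
r₁ = λ·B[:,0] = (+0.97979,+0.02682,-0.19824); r₂ = λ·B[:,1] = (+0.00100,+0.99030,+0.13891)
r₃ = r₁×r₂ = (+0.20004,-0.13630,+0.97026); SVD([r₁ r₂ r₃]) → R = UVᵀ:
  R  [+0.97979 +0.00100 +0.20004]
  R  [+0.02682 +0.99030 -0.13630]
  R  [-0.19824 +0.13891 +0.97026]
t = (-0.13964, -0.02927, +0.40378) m
tr R = 2.940350; θ = arccos((tr R − 1)/2) = 0.244844 rad = 14.029°
axis k = ((R−Rᵀ)₃₂, (R−Rᵀ)₁₃, (R−Rᵀ)₂₁) / (2 sinθ) = (+0.567670, +0.821531, +0.053266)
rvec = θ·k = (+0.138991, +0.201147, +0.013042)

rvec=(0.1390, 0.2011, 0.0130) tvec=(-0.1396, -0.0293, 0.4038)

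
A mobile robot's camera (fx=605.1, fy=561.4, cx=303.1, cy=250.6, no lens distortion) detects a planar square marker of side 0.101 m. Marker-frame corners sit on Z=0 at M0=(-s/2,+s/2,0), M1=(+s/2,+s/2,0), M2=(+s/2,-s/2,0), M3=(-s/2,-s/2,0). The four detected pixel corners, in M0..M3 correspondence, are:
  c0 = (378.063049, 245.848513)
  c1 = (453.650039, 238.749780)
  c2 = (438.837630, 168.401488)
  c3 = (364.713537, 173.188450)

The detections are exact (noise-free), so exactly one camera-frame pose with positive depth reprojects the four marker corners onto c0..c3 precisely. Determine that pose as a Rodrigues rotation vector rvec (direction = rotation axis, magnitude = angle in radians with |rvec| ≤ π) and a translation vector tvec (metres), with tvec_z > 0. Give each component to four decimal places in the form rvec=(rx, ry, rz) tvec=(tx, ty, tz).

Intrinsics K: fx=605.1, fy=561.4, cx=303.1, cy=250.6
Marker side s = 0.101 m; corners in marker frame (Z=0):
  M0 = (-0.0505, +0.0505, 0)
  M1 = (+0.0505, +0.0505, 0)
  M2 = (+0.0505, -0.0505, 0)
  M3 = (-0.0505, -0.0505, 0)
Detected image corners:
  c0 = (378.063049, 245.848513) px
  c1 = (453.650039, 238.749780) px
  c2 = (438.837630, 168.401488) px
  c3 = (364.713537, 173.188450) px
Planar DLT: solve 8×8 A·h = b for H (H[2,2]=1):
  H  [+863.42886 +37.40130 +409.29304]
  H  [+3.13272 +656.19300 +206.05112]
  H  [+0.29934 -0.24980 +1.00000]
B = K⁻¹H; ‖b₁‖=1.317827, ‖b₂‖=1.317827; λ = 2/(‖b₁‖+‖b₂‖) = 0.758825, sign → tz>0 ⇒ λ=+0.758825
r₁ = λ·B[:,0] = (+0.96900,-0.09716,+0.22715); r₂ = λ·B[:,1] = (+0.14185,+0.97157,-0.18956)
r₃ = r₁×r₂ = (-0.20227,+0.21590,+0.95523); SVD([r₁ r₂ r₃]) → R = UVᵀ:
  R  [+0.96900 +0.14185 -0.20227]
  R  [-0.09716 +0.97157 +0.21590]
  R  [+0.22715 -0.18956 +0.95523]
t = (+0.13317, -0.06022, +0.75882) m
tr R = 2.895803; θ = arccos((tr R − 1)/2) = 0.324213 rad = 18.576°
axis k = ((R−Rᵀ)₃₂, (R−Rᵀ)₁₃, (R−Rᵀ)₂₁) / (2 sinθ) = (-0.636389, -0.673999, -0.375146)
rvec = θ·k = (-0.206326, -0.218519, -0.121627)

rvec=(-0.2063, -0.2185, -0.1216) tvec=(0.1332, -0.0602, 0.7588)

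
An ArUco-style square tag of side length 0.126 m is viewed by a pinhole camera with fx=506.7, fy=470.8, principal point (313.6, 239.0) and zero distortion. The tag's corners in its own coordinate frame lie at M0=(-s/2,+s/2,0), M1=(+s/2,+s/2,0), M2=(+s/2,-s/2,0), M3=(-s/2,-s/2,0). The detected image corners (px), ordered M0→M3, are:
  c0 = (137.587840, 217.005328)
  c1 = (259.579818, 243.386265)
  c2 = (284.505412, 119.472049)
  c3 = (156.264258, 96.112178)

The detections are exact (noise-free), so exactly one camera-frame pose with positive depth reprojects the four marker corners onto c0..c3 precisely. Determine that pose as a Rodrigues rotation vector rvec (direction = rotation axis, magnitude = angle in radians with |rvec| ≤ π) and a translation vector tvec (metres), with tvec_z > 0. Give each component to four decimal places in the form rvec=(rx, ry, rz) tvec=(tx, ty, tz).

rvec=(0.1549, 0.1467, 0.2126) tvec=(-0.0999, -0.0702, 0.4802)

Intrinsics K: fx=506.7, fy=470.8, cx=313.6, cy=239.0
Marker side s = 0.126 m; corners in marker frame (Z=0):
  M0 = (-0.0630, +0.0630, 0)
  M1 = (+0.0630, +0.0630, 0)
  M2 = (+0.0630, -0.0630, 0)
  M3 = (-0.0630, -0.0630, 0)
Detected image corners:
  c0 = (137.587840, 217.005328) px
  c1 = (259.579818, 243.386265) px
  c2 = (284.505412, 119.472049) px
  c3 = (156.264258, 96.112178) px
Planar DLT: solve 8×8 A·h = b for H (H[2,2]=1):
  H  [+936.51533 -99.31143 +208.19187]
  H  [+152.53158 +1030.38454 +170.13386]
  H  [-0.26697 +0.34988 +1.00000]
B = K⁻¹H; ‖b₁‖=2.082448, ‖b₂‖=2.082448; λ = 2/(‖b₁‖+‖b₂‖) = 0.480204, sign → tz>0 ⇒ λ=+0.480204
r₁ = λ·B[:,0] = (+0.96689,+0.22066,-0.12820); r₂ = λ·B[:,1] = (-0.19810,+0.96567,+0.16802)
r₃ = r₁×r₂ = (+0.16088,-0.13706,+0.97741); SVD([r₁ r₂ r₃]) → R = UVᵀ:
  R  [+0.96689 -0.19810 +0.16088]
  R  [+0.22066 +0.96567 -0.13706]
  R  [-0.12820 +0.16802 +0.97741]
t = (-0.09990, -0.07024, +0.48020) m
tr R = 2.909975; θ = arccos((tr R − 1)/2) = 0.301179 rad = 17.256°
axis k = ((R−Rᵀ)₃₂, (R−Rᵀ)₁₃, (R−Rᵀ)₂₁) / (2 sinθ) = (+0.514200, +0.487241, +0.705829)
rvec = θ·k = (+0.154866, +0.146747, +0.212581)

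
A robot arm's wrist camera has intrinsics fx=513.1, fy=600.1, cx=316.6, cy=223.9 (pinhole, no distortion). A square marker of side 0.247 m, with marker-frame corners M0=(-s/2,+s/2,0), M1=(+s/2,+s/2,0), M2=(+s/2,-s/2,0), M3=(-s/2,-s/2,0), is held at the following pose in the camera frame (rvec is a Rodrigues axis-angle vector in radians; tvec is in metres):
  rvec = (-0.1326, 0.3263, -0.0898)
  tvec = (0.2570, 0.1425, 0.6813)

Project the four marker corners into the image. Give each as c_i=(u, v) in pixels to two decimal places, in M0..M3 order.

Intrinsics K: fx=513.1, fy=600.1, cx=316.6, cy=223.9
Marker side s = 0.247 m; corners in marker frame (Z=0):
  M0 = (-0.1235, +0.1235, 0)
  M1 = (+0.1235, +0.1235, 0)
  M2 = (+0.1235, -0.1235, 0)
  M3 = (-0.1235, -0.1235, 0)
rvec = (-0.1326, 0.3263, -0.0898), |rvec| = θ = 0.36348 rad = 20.826°
Rodrigues: sinθ=0.35553, 1−cosθ=0.06534; R = I + sinθ·[k]× + (1−cosθ)·[k]×²:
    [+0.94336 +0.06644 +0.32505]
    [-0.10923 +0.98732 +0.11521]
    [-0.31327 -0.14419 +0.93865]
t = (0.2570, 0.1425, 0.6813) m
M0: Pc = R·M0+t = (+0.14870, +0.27792, +0.70218); u = 513.1·(+0.14870)/0.70218 + 316.6 = 425.2586, v = 600.1·(+0.27792)/0.70218 + 223.9 = 461.4198
M1: Pc = R·M1+t = (+0.38171, +0.25094, +0.62480); u = 513.1·(+0.38171)/0.62480 + 316.6 = 630.0675, v = 600.1·(+0.25094)/0.62480 + 223.9 = 464.9218
M2: Pc = R·M2+t = (+0.36530, +0.00708, +0.66042); u = 513.1·(+0.36530)/0.66042 + 316.6 = 600.4131, v = 600.1·(+0.00708)/0.66042 + 223.9 = 230.3299
M3: Pc = R·M3+t = (+0.13229, +0.03406, +0.73780); u = 513.1·(+0.13229)/0.73780 + 316.6 = 408.6008, v = 600.1·(+0.03406)/0.73780 + 223.9 = 251.6005

c0=(425.26, 461.42) c1=(630.07, 464.92) c2=(600.41, 230.33) c3=(408.60, 251.60)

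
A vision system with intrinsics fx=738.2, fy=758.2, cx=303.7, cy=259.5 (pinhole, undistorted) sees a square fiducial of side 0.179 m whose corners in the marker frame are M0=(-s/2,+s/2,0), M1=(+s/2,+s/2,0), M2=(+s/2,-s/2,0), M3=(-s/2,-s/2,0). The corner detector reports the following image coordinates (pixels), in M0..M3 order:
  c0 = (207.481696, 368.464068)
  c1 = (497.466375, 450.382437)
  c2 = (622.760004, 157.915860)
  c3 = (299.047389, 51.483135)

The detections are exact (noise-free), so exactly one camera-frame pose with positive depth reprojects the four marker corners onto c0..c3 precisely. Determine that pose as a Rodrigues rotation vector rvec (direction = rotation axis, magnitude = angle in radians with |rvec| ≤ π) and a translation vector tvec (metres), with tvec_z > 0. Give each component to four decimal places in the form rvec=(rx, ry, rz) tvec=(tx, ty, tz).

Intrinsics K: fx=738.2, fy=758.2, cx=303.7, cy=259.5
Marker side s = 0.179 m; corners in marker frame (Z=0):
  M0 = (-0.0895, +0.0895, 0)
  M1 = (+0.0895, +0.0895, 0)
  M2 = (+0.0895, -0.0895, 0)
  M3 = (-0.0895, -0.0895, 0)
Detected image corners:
  c0 = (207.481696, 368.464068) px
  c1 = (497.466375, 450.382437) px
  c2 = (622.760004, 157.915860) px
  c3 = (299.047389, 51.483135) px
Planar DLT: solve 8×8 A·h = b for H (H[2,2]=1):
  H  [+1803.56375 -324.35313 +406.52229]
  H  [+582.02493 +1880.04815 +267.54948]
  H  [+0.23409 +0.69678 +1.00000]
B = K⁻¹H; ‖b₁‖=2.456697, ‖b₂‖=2.456697; λ = 2/(‖b₁‖+‖b₂‖) = 0.407051, sign → tz>0 ⇒ λ=+0.407051
r₁ = λ·B[:,0] = (+0.95530,+0.27986,+0.09529); r₂ = λ·B[:,1] = (-0.29554,+0.91226,+0.28363)
r₃ = r₁×r₂ = (-0.00755,-0.29911,+0.95419); SVD([r₁ r₂ r₃]) → R = UVᵀ:
  R  [+0.95530 -0.29554 -0.00755]
  R  [+0.27986 +0.91226 -0.29911]
  R  [+0.09529 +0.28363 +0.95419]
t = (+0.05670, +0.00432, +0.40705) m
tr R = 2.821749; θ = arccos((tr R − 1)/2) = 0.425398 rad = 24.374°
axis k = ((R−Rᵀ)₃₂, (R−Rᵀ)₁₃, (R−Rᵀ)₂₁) / (2 sinθ) = (+0.706029, -0.124594, +0.697136)
rvec = θ·k = (+0.300343, -0.053002, +0.296560)

rvec=(0.3003, -0.0530, 0.2966) tvec=(0.0567, 0.0043, 0.4071)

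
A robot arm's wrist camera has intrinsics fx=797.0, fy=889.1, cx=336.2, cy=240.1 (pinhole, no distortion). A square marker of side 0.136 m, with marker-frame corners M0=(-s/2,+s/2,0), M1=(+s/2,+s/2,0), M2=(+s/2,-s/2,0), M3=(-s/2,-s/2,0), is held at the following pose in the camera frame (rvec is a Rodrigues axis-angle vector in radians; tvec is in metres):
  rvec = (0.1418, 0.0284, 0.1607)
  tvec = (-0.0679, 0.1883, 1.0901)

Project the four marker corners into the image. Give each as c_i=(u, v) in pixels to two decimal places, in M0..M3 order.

c0=(230.72, 436.96) c1=(327.85, 455.14) c2=(343.51, 349.53) c3=(244.61, 331.25)

Intrinsics K: fx=797.0, fy=889.1, cx=336.2, cy=240.1
Marker side s = 0.136 m; corners in marker frame (Z=0):
  M0 = (-0.0680, +0.0680, 0)
  M1 = (+0.0680, +0.0680, 0)
  M2 = (+0.0680, -0.0680, 0)
  M3 = (-0.0680, -0.0680, 0)
rvec = (0.1418, 0.0284, 0.1607), |rvec| = θ = 0.21619 rad = 12.387°
Rodrigues: sinθ=0.21451, 1−cosθ=0.02328; R = I + sinθ·[k]× + (1−cosθ)·[k]×²:
    [+0.98674 -0.15745 +0.03953]
    [+0.16146 +0.97712 -0.13842]
    [-0.01683 +0.14297 +0.98958]
t = (-0.0679, 0.1883, 1.0901) m
M0: Pc = R·M0+t = (-0.14570, +0.24377, +1.10097); u = 797.0·(-0.14570)/1.10097 + 336.2 = 230.7232, v = 889.1·(+0.24377)/1.10097 + 240.1 = 436.9559
M1: Pc = R·M1+t = (-0.01151, +0.26572, +1.09868); u = 797.0·(-0.01151)/1.09868 + 336.2 = 327.8517, v = 889.1·(+0.26572)/1.09868 + 240.1 = 455.1355
M2: Pc = R·M2+t = (+0.00990, +0.13283, +1.07923); u = 797.0·(+0.00990)/1.07923 + 336.2 = 343.5142, v = 889.1·(+0.13283)/1.07923 + 240.1 = 349.5326
M3: Pc = R·M3+t = (-0.12429, +0.11088, +1.08152); u = 797.0·(-0.12429)/1.08152 + 336.2 = 244.6064, v = 889.1·(+0.11088)/1.08152 + 240.1 = 331.2496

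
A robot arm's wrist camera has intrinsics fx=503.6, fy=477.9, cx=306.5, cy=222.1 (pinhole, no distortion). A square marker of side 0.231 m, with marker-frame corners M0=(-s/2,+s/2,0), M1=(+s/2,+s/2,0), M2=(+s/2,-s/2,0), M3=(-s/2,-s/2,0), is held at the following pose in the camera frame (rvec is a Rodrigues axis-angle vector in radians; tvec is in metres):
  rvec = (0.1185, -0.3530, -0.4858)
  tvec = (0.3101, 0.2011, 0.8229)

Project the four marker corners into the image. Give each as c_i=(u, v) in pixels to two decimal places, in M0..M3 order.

Intrinsics K: fx=503.6, fy=477.9, cx=306.5, cy=222.1
Marker side s = 0.231 m; corners in marker frame (Z=0):
  M0 = (-0.1155, +0.1155, 0)
  M1 = (+0.1155, +0.1155, 0)
  M2 = (+0.1155, -0.1155, 0)
  M3 = (-0.1155, -0.1155, 0)
rvec = (0.1185, -0.3530, -0.4858), |rvec| = θ = 0.61209 rad = 35.070°
Rodrigues: sinθ=0.57458, 1−cosθ=0.18155; R = I + sinθ·[k]× + (1−cosθ)·[k]×²:
    [+0.82525 +0.43576 -0.35926]
    [-0.47630 +0.87883 -0.02814]
    [+0.30347 +0.19434 +0.93281]
t = (0.3101, 0.2011, 0.8229) m
M0: Pc = R·M0+t = (+0.26511, +0.35762, +0.81030); u = 503.6·(+0.26511)/0.81030 + 306.5 = 471.2684, v = 477.9·(+0.35762)/0.81030 + 222.1 = 433.0176
M1: Pc = R·M1+t = (+0.45575, +0.24759, +0.88040); u = 503.6·(+0.45575)/0.88040 + 306.5 = 567.1940, v = 477.9·(+0.24759)/0.88040 + 222.1 = 356.4991
M2: Pc = R·M2+t = (+0.35509, +0.04458, +0.83550); u = 503.6·(+0.35509)/0.83550 + 306.5 = 520.5283, v = 477.9·(+0.04458)/0.83550 + 222.1 = 247.6006
M3: Pc = R·M3+t = (+0.16445, +0.15461, +0.76540); u = 503.6·(+0.16445)/0.76540 + 306.5 = 414.7025, v = 477.9·(+0.15461)/0.76540 + 222.1 = 318.6333

c0=(471.27, 433.02) c1=(567.19, 356.50) c2=(520.53, 247.60) c3=(414.70, 318.63)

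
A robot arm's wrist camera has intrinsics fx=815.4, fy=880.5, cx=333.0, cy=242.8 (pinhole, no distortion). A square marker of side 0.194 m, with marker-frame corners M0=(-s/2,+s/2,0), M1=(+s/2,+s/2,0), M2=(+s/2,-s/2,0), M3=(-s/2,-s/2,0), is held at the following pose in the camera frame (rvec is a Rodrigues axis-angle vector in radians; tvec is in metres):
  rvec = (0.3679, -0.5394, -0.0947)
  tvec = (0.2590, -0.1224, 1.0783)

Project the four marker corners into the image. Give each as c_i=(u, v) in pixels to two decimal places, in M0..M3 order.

c0=(466.97, 230.97) c1=(572.69, 204.90) c2=(589.44, 56.59) c3=(477.75, 70.52)

Intrinsics K: fx=815.4, fy=880.5, cx=333.0, cy=242.8
Marker side s = 0.194 m; corners in marker frame (Z=0):
  M0 = (-0.0970, +0.0970, 0)
  M1 = (+0.0970, +0.0970, 0)
  M2 = (+0.0970, -0.0970, 0)
  M3 = (-0.0970, -0.0970, 0)
rvec = (0.3679, -0.5394, -0.0947), |rvec| = θ = 0.65975 rad = 37.801°
Rodrigues: sinθ=0.61292, 1−cosθ=0.20985; R = I + sinθ·[k]× + (1−cosθ)·[k]×²:
    [+0.85540 -0.00770 -0.51791]
    [-0.18365 +0.93042 -0.31716]
    [+0.48431 +0.36641 +0.79447]
t = (0.2590, -0.1224, 1.0783) m
M0: Pc = R·M0+t = (+0.17528, -0.01433, +1.06686); u = 815.4·(+0.17528)/1.06686 + 333.0 = 466.9655, v = 880.5·(-0.01433)/1.06686 + 242.8 = 230.9692
M1: Pc = R·M1+t = (+0.34123, -0.04996, +1.16082); u = 815.4·(+0.34123)/1.16082 + 333.0 = 572.6897, v = 880.5·(-0.04996)/1.16082 + 242.8 = 204.9019
M2: Pc = R·M2+t = (+0.34272, -0.23047, +1.08974); u = 815.4·(+0.34272)/1.08974 + 333.0 = 589.4421, v = 880.5·(-0.23047)/1.08974 + 242.8 = 56.5856
M3: Pc = R·M3+t = (+0.17677, -0.19484, +0.99578); u = 815.4·(+0.17677)/0.99578 + 333.0 = 477.7514, v = 880.5·(-0.19484)/0.99578 + 242.8 = 70.5194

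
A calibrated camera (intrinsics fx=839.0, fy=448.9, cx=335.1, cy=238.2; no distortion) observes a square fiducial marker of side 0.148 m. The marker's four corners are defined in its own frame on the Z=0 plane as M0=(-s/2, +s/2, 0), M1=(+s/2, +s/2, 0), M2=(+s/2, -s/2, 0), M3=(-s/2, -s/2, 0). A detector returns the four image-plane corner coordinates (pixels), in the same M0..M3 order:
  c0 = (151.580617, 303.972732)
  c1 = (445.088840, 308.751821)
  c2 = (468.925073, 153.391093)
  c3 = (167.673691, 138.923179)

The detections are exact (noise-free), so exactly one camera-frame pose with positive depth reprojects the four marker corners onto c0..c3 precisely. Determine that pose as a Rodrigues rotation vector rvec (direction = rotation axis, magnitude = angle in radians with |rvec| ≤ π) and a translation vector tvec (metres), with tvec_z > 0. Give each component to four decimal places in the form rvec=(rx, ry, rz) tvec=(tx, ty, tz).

Intrinsics K: fx=839.0, fy=448.9, cx=335.1, cy=238.2
Marker side s = 0.148 m; corners in marker frame (Z=0):
  M0 = (-0.0740, +0.0740, 0)
  M1 = (+0.0740, +0.0740, 0)
  M2 = (+0.0740, -0.0740, 0)
  M3 = (-0.0740, -0.0740, 0)
Detected image corners:
  c0 = (151.580617, 303.972732) px
  c1 = (445.088840, 308.751821) px
  c2 = (468.925073, 153.391093) px
  c3 = (167.673691, 138.923179) px
Planar DLT: solve 8×8 A·h = b for H (H[2,2]=1):
  H  [+2131.16796 -73.21452 +312.52976]
  H  [+154.23720 +1127.33549 +227.60150]
  H  [+0.39647 +0.20255 +1.00000]
B = K⁻¹H; ‖b₁‖=2.418223, ‖b₂‖=2.418223; λ = 2/(‖b₁‖+‖b₂‖) = 0.413527, sign → tz>0 ⇒ λ=+0.413527
r₁ = λ·B[:,0] = (+0.98493,+0.05509,+0.16395); r₂ = λ·B[:,1] = (-0.06954,+0.99406,+0.08376)
r₃ = r₁×r₂ = (-0.15836,-0.09390,+0.98291); SVD([r₁ r₂ r₃]) → R = UVᵀ:
  R  [+0.98493 -0.06954 -0.15836]
  R  [+0.05509 +0.99406 -0.09390]
  R  [+0.16395 +0.08376 +0.98291]
t = (-0.01112, -0.00976, +0.41353) m
tr R = 2.961893; θ = arccos((tr R − 1)/2) = 0.195523 rad = 11.203°
axis k = ((R−Rᵀ)₃₂, (R−Rᵀ)₁₃, (R−Rᵀ)₂₁) / (2 sinθ) = (+0.457222, -0.829502, +0.320742)
rvec = θ·k = (+0.089397, -0.162186, +0.062712)

rvec=(0.0894, -0.1622, 0.0627) tvec=(-0.0111, -0.0098, 0.4135)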